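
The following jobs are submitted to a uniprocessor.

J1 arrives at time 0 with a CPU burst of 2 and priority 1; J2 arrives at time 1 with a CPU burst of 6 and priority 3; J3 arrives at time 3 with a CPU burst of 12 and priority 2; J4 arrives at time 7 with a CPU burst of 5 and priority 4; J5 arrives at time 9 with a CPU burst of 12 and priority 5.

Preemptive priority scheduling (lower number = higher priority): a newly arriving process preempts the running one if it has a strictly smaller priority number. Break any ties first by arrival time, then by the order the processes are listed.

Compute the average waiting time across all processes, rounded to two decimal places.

8.40

Timeline: | J1 0-2 | J2 2-3 | J3 3-15 | J2 15-20 | J4 20-25 | J5 25-37 |
Completion: J1=2  J2=20  J3=15  J4=25  J5=37
Turnaround (C−A): J1=2  J2=19  J3=12  J4=18  J5=28
Waiting times: J1=0, J2=13, J3=0, J4=13, J5=16
Average waiting = (0+13+0+13+16) / 5 = 42/5 = 8.40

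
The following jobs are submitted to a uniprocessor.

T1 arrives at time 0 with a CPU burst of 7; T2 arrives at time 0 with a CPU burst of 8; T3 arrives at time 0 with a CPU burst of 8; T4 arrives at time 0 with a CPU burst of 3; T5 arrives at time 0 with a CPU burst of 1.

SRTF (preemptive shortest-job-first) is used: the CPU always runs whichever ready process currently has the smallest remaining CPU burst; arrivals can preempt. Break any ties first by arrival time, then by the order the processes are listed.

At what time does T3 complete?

27

Timeline: | T5 0-1 | T4 1-4 | T1 4-11 | T2 11-19 | T3 19-27 |
Completion: T1=11  T2=19  T3=27  T4=4  T5=1
Turnaround (C−A): T1=11  T2=19  T3=27  T4=4  T5=1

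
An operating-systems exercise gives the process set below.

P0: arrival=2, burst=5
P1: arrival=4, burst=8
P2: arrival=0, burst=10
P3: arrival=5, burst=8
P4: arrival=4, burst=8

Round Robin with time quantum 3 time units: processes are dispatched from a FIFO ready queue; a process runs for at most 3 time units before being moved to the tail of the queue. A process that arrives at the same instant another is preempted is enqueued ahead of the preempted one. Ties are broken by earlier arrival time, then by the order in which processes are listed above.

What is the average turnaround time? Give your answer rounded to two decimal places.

29.80

Schedule: | P2 0-3 | P0 3-6 | P2 6-9 | P1 9-12 | P4 12-15 | P3 15-18 | P0 18-20 | P2 20-23 | P1 23-26 | P4 26-29 | P3 29-32 | P2 32-33 | P1 33-35 | P4 35-37 | P3 37-39 |
Completion: P0=20  P1=35  P2=33  P3=39  P4=37
Turnaround times: P0=18, P1=31, P2=33, P3=34, P4=33
Average turnaround = (18+31+33+34+33) / 5 = 149/5 = 29.80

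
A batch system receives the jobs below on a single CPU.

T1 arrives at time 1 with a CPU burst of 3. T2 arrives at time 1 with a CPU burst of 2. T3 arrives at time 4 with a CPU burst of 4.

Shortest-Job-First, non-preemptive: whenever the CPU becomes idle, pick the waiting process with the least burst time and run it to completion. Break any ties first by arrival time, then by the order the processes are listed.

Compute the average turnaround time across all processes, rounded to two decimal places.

Timeline: | idle 0-1 | T2 1-3 | T1 3-6 | T3 6-10 |
Completion: T1=6  T2=3  T3=10
Turnaround (C−A): T1=5  T2=2  T3=6
Turnaround times: T1=5, T2=2, T3=6
Average turnaround = (5+2+6) / 3 = 13/3 = 4.33

4.33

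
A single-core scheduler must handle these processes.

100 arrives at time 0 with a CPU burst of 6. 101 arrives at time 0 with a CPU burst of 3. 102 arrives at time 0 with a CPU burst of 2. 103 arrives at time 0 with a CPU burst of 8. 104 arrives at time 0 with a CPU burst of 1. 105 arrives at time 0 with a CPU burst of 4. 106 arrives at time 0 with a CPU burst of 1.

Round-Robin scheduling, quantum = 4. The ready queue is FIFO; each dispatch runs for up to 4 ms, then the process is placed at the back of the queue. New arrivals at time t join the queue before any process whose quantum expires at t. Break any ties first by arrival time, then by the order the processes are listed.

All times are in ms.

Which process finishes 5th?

106

Timeline: | 100 0-4 | 101 4-7 | 102 7-9 | 103 9-13 | 104 13-14 | 105 14-18 | 106 18-19 | 100 19-21 | 103 21-25 |
Completion: 100=21  101=7  102=9  103=25  104=14  105=18  106=19
Finish order: 101 → 102 → 104 → 105 → 106 → 100 → 103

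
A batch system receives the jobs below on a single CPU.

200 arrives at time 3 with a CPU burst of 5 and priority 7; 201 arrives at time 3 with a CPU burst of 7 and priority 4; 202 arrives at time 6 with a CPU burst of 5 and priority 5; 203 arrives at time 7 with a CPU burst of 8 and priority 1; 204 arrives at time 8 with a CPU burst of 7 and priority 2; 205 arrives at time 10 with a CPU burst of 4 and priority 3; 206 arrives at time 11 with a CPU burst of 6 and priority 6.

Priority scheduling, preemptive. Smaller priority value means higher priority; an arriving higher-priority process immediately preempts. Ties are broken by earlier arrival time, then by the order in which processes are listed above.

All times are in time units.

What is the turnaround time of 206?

Schedule: | idle 0-3 | 201 3-7 | 203 7-15 | 204 15-22 | 205 22-26 | 201 26-29 | 202 29-34 | 206 34-40 | 200 40-45 |
Completion: 200=45  201=29  202=34  203=15  204=22  205=26  206=40
Turnaround(206) = completion − arrival = 40 − 11 = 29

29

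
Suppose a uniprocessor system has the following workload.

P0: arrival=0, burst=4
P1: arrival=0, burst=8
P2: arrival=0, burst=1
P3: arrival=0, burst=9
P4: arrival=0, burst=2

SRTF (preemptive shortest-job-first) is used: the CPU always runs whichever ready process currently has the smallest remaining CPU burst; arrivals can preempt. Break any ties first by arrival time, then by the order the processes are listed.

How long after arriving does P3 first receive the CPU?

Schedule: | P2 0-1 | P4 1-3 | P0 3-7 | P1 7-15 | P3 15-24 |
Completion: P0=7  P1=15  P2=1  P3=24  P4=3
Turnaround (C−A): P0=7  P1=15  P2=1  P3=24  P4=3
Response(P3) = first start − arrival = 15 − 0 = 15

15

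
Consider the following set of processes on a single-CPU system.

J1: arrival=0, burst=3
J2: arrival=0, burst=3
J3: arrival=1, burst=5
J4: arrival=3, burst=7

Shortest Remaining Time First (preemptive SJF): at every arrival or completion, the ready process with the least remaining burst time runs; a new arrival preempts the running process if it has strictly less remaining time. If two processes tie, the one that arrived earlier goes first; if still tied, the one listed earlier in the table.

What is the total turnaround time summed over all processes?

Schedule: | J1 0-3 | J2 3-6 | J3 6-11 | J4 11-18 |
Completion: J1=3  J2=6  J3=11  J4=18
Turnaround (C−A): J1=3  J2=6  J3=10  J4=15
Turnaround = completion − arrival: J1=3, J2=6, J3=10, J4=15
Total turnaround = 3 + 6 + 10 + 15 = 34

34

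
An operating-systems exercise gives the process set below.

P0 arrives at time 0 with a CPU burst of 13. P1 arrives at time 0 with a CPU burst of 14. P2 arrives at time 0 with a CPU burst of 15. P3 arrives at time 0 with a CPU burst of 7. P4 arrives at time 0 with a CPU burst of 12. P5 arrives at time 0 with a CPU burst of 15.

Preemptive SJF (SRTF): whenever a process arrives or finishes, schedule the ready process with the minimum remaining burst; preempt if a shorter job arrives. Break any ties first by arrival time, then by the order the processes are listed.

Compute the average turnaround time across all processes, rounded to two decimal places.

40.17

Gantt: | P3 0-7 | P4 7-19 | P0 19-32 | P1 32-46 | P2 46-61 | P5 61-76 |
Completion: P0=32  P1=46  P2=61  P3=7  P4=19  P5=76
Turnaround (C−A): P0=32  P1=46  P2=61  P3=7  P4=19  P5=76
Turnaround times: P0=32, P1=46, P2=61, P3=7, P4=19, P5=76
Average turnaround = (32+46+61+7+19+76) / 6 = 241/6 = 40.17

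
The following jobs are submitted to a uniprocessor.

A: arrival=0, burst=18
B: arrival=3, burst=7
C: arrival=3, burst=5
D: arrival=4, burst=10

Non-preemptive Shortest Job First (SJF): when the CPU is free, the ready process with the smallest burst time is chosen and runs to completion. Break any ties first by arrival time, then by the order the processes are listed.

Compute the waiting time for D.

Gantt: | A 0-18 | C 18-23 | B 23-30 | D 30-40 |
Completion: A=18  B=30  C=23  D=40
Turnaround (C−A): A=18  B=27  C=20  D=36
Waiting(D) = turnaround − burst = 36 − 10 = 26

26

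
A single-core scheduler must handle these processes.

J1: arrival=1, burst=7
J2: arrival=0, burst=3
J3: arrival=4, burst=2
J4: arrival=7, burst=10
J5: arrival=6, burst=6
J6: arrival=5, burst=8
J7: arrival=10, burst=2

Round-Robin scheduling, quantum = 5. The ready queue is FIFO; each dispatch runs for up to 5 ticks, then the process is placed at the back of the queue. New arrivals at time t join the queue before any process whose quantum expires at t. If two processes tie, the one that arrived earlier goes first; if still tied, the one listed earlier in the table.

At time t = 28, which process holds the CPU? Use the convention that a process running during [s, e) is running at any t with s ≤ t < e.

Gantt: | J2 0-3 | J1 3-8 | J3 8-10 | J6 10-15 | J5 15-20 | J4 20-25 | J1 25-27 | J7 27-29 | J6 29-32 | J5 32-33 | J4 33-38 |
Completion: J1=27  J2=3  J3=10  J4=38  J5=33  J6=32  J7=29
Turnaround (C−A): J1=26  J2=3  J3=6  J4=31  J5=27  J6=27  J7=19

J7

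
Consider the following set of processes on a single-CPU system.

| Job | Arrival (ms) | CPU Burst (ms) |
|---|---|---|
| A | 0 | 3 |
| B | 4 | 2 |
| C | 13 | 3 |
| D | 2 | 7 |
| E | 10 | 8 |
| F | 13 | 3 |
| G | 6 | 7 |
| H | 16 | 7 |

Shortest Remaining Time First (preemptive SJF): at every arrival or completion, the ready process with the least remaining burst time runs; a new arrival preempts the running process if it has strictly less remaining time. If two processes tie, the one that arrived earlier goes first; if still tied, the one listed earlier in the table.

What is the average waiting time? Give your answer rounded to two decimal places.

Schedule: | A 0-3 | D 3-4 | B 4-6 | D 6-12 | G 12-13 | C 13-16 | F 16-19 | G 19-25 | H 25-32 | E 32-40 |
Completion: A=3  B=6  C=16  D=12  E=40  F=19  G=25  H=32
Turnaround (C−A): A=3  B=2  C=3  D=10  E=30  F=6  G=19  H=16
Waiting times: A=0, B=0, C=0, D=3, E=22, F=3, G=12, H=9
Average waiting = (0+0+0+3+22+3+12+9) / 8 = 49/8 = 6.13

6.13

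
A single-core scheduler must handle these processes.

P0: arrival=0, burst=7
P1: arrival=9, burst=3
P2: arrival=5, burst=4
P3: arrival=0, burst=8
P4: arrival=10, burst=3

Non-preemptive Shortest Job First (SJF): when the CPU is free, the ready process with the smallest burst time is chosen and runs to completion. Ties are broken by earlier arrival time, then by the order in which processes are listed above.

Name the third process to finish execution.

P1

Gantt: | P0 0-7 | P2 7-11 | P1 11-14 | P4 14-17 | P3 17-25 |
Completion: P0=7  P1=14  P2=11  P3=25  P4=17
Finish order: P0 → P2 → P1 → P4 → P3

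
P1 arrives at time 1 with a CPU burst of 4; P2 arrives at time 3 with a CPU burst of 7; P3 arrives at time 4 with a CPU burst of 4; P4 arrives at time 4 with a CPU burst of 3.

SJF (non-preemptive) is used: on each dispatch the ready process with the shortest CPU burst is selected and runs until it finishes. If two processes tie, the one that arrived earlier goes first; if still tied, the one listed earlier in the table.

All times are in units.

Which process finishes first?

Schedule: | idle 0-1 | P1 1-5 | P4 5-8 | P3 8-12 | P2 12-19 |
Completion: P1=5  P2=19  P3=12  P4=8
Turnaround (C−A): P1=4  P2=16  P3=8  P4=4
Finish order: P1 → P4 → P3 → P2

P1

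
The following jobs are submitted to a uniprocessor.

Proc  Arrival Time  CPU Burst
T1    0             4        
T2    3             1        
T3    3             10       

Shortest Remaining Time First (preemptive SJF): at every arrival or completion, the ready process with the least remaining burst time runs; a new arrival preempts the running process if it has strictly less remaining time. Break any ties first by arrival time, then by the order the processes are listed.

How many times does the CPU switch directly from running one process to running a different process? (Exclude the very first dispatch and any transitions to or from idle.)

2

Gantt: | T1 0-4 | T2 4-5 | T3 5-15 |
Completion: T1=4  T2=5  T3=15
Turnaround (C−A): T1=4  T2=2  T3=12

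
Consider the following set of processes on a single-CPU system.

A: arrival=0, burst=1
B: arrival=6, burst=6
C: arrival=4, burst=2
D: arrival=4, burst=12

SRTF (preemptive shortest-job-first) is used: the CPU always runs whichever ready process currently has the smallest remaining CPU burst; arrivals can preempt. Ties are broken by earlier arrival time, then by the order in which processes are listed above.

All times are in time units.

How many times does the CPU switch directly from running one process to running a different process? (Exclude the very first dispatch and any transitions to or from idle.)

Timeline: | A 0-1 | idle 1-4 | C 4-6 | B 6-12 | D 12-24 |
Completion: A=1  B=12  C=6  D=24

2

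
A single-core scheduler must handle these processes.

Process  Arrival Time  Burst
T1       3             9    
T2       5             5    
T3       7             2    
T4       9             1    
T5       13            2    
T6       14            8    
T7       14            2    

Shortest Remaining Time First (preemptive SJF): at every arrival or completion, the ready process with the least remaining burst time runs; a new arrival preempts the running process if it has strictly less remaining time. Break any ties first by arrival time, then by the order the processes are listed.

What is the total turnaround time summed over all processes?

55

Gantt: | idle 0-3 | T1 3-5 | T2 5-7 | T3 7-9 | T4 9-10 | T2 10-13 | T5 13-15 | T7 15-17 | T1 17-24 | T6 24-32 |
Completion: T1=24  T2=13  T3=9  T4=10  T5=15  T6=32  T7=17
Turnaround (C−A): T1=21  T2=8  T3=2  T4=1  T5=2  T6=18  T7=3
Turnaround = completion − arrival: T1=21, T2=8, T3=2, T4=1, T5=2, T6=18, T7=3
Total turnaround = 21 + 8 + 2 + 1 + 2 + 18 + 3 = 55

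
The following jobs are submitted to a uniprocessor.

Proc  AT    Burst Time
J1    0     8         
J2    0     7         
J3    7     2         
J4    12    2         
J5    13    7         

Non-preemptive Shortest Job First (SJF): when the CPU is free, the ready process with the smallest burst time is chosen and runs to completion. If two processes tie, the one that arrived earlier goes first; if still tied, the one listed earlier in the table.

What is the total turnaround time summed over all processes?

46

Timeline: | J2 0-7 | J3 7-9 | J1 9-17 | J4 17-19 | J5 19-26 |
Completion: J1=17  J2=7  J3=9  J4=19  J5=26
Turnaround = completion − arrival: J1=17, J2=7, J3=2, J4=7, J5=13
Total turnaround = 17 + 7 + 2 + 7 + 13 = 46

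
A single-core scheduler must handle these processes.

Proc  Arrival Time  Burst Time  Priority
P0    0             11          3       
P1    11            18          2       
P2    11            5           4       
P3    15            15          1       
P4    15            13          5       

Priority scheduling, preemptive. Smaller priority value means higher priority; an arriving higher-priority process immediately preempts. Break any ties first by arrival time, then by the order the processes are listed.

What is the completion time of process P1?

Timeline: | P0 0-11 | P1 11-15 | P3 15-30 | P1 30-44 | P2 44-49 | P4 49-62 |
Completion: P0=11  P1=44  P2=49  P3=30  P4=62

44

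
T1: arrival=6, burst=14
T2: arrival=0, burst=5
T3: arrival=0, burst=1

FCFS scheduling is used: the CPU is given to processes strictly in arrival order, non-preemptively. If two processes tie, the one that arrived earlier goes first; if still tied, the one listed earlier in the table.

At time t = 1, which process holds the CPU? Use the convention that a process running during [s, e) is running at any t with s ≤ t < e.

T2

Gantt: | T2 0-5 | T3 5-6 | T1 6-20 |
Completion: T1=20  T2=5  T3=6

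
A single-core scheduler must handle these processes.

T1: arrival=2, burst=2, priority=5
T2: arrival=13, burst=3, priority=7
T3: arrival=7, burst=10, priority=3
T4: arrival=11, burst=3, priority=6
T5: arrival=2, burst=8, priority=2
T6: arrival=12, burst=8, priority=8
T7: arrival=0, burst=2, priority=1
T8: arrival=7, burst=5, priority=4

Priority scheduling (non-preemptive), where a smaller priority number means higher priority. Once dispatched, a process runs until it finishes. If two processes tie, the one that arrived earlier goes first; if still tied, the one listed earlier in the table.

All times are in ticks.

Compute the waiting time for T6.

21

Timeline: | T7 0-2 | T5 2-10 | T3 10-20 | T8 20-25 | T1 25-27 | T4 27-30 | T2 30-33 | T6 33-41 |
Completion: T1=27  T2=33  T3=20  T4=30  T5=10  T6=41  T7=2  T8=25
Turnaround (C−A): T1=25  T2=20  T3=13  T4=19  T5=8  T6=29  T7=2  T8=18
Waiting(T6) = turnaround − burst = 29 − 8 = 21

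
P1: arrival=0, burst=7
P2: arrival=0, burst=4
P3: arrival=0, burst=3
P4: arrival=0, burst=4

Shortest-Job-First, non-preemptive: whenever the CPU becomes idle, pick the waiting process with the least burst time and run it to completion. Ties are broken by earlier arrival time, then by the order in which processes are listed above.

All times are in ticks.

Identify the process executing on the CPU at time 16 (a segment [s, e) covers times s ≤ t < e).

Schedule: | P3 0-3 | P2 3-7 | P4 7-11 | P1 11-18 |
Completion: P1=18  P2=7  P3=3  P4=11

P1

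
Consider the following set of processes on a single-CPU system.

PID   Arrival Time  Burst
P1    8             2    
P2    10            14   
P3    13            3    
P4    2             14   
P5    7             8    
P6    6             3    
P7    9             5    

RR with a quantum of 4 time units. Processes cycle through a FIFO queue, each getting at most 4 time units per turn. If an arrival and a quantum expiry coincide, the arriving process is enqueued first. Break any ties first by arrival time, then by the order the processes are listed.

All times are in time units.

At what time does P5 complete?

38

Schedule: | idle 0-2 | P4 2-6 | P6 6-9 | P4 9-13 | P5 13-17 | P1 17-19 | P7 19-23 | P2 23-27 | P3 27-30 | P4 30-34 | P5 34-38 | P7 38-39 | P2 39-43 | P4 43-45 | P2 45-51 |
Completion: P1=19  P2=51  P3=30  P4=45  P5=38  P6=9  P7=39
Turnaround (C−A): P1=11  P2=41  P3=17  P4=43  P5=31  P6=3  P7=30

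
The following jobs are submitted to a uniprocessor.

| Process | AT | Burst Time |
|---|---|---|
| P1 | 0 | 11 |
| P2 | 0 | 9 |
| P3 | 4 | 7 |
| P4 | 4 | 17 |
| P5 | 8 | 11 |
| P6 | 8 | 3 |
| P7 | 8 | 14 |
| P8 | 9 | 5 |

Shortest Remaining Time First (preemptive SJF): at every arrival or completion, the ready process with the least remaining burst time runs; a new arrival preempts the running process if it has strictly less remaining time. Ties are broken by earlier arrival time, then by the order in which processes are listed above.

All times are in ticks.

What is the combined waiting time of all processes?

162

Gantt: | P2 0-9 | P6 9-12 | P8 12-17 | P3 17-24 | P1 24-35 | P5 35-46 | P7 46-60 | P4 60-77 |
Completion: P1=35  P2=9  P3=24  P4=77  P5=46  P6=12  P7=60  P8=17
Turnaround (C−A): P1=35  P2=9  P3=20  P4=73  P5=38  P6=4  P7=52  P8=8
Waiting = turnaround − burst: P1=24, P2=0, P3=13, P4=56, P5=27, P6=1, P7=38, P8=3
Total waiting = 24 + 0 + 13 + 56 + 27 + 1 + 38 + 3 = 162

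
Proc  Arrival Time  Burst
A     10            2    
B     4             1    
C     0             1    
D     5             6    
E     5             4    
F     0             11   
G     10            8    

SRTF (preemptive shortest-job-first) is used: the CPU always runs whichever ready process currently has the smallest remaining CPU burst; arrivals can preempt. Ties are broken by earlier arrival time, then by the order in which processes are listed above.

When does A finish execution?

12

Gantt: | C 0-1 | F 1-4 | B 4-5 | E 5-9 | D 9-10 | A 10-12 | D 12-17 | F 17-25 | G 25-33 |
Completion: A=12  B=5  C=1  D=17  E=9  F=25  G=33
Turnaround (C−A): A=2  B=1  C=1  D=12  E=4  F=25  G=23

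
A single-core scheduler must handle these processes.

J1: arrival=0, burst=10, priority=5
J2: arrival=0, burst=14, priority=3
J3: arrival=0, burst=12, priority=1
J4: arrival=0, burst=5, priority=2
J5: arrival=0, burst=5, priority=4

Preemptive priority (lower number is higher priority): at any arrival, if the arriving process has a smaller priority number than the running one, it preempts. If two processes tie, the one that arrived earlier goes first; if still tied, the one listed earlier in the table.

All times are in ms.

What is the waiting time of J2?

Gantt: | J3 0-12 | J4 12-17 | J2 17-31 | J5 31-36 | J1 36-46 |
Completion: J1=46  J2=31  J3=12  J4=17  J5=36
Turnaround (C−A): J1=46  J2=31  J3=12  J4=17  J5=36
Waiting(J2) = turnaround − burst = 31 − 14 = 17

17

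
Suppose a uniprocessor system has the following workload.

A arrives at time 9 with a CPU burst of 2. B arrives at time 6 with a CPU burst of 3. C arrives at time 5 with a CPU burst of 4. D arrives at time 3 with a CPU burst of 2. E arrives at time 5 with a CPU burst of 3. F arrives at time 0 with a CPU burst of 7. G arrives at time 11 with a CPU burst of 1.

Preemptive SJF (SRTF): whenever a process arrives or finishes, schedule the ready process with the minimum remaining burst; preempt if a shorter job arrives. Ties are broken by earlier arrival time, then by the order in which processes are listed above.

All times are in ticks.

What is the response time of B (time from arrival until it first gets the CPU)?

2

Schedule: | F 0-3 | D 3-5 | E 5-8 | B 8-11 | G 11-12 | A 12-14 | F 14-18 | C 18-22 |
Completion: A=14  B=11  C=22  D=5  E=8  F=18  G=12
Turnaround (C−A): A=5  B=5  C=17  D=2  E=3  F=18  G=1
Response(B) = first start − arrival = 8 − 6 = 2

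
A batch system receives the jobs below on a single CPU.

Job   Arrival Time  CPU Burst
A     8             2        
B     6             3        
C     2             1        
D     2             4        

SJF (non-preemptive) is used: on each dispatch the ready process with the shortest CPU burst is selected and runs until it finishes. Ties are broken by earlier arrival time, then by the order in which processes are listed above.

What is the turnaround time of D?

Schedule: | idle 0-2 | C 2-3 | D 3-7 | B 7-10 | A 10-12 |
Completion: A=12  B=10  C=3  D=7
Turnaround (C−A): A=4  B=4  C=1  D=5
Turnaround(D) = completion − arrival = 7 − 2 = 5

5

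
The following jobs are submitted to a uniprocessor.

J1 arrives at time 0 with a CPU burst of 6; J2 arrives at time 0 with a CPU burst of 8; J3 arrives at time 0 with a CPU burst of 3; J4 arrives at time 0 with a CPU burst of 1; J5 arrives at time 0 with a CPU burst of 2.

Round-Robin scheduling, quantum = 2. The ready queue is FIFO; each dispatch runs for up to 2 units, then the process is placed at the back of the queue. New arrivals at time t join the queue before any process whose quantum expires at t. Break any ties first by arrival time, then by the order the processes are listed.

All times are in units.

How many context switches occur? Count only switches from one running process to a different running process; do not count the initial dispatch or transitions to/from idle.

Timeline: | J1 0-2 | J2 2-4 | J3 4-6 | J4 6-7 | J5 7-9 | J1 9-11 | J2 11-13 | J3 13-14 | J1 14-16 | J2 16-20 |
Completion: J1=16  J2=20  J3=14  J4=7  J5=9

9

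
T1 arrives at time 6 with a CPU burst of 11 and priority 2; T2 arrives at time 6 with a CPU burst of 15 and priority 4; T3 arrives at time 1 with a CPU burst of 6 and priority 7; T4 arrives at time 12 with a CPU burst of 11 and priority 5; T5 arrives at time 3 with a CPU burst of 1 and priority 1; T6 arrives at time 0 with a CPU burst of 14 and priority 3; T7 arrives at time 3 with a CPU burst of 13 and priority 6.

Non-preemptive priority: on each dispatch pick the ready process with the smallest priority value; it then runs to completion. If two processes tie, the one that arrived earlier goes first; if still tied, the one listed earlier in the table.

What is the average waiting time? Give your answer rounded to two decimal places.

Schedule: | T6 0-14 | T5 14-15 | T1 15-26 | T2 26-41 | T4 41-52 | T7 52-65 | T3 65-71 |
Completion: T1=26  T2=41  T3=71  T4=52  T5=15  T6=14  T7=65
Turnaround (C−A): T1=20  T2=35  T3=70  T4=40  T5=12  T6=14  T7=62
Waiting times: T1=9, T2=20, T3=64, T4=29, T5=11, T6=0, T7=49
Average waiting = (9+20+64+29+11+0+49) / 7 = 182/7 = 26.00

26.00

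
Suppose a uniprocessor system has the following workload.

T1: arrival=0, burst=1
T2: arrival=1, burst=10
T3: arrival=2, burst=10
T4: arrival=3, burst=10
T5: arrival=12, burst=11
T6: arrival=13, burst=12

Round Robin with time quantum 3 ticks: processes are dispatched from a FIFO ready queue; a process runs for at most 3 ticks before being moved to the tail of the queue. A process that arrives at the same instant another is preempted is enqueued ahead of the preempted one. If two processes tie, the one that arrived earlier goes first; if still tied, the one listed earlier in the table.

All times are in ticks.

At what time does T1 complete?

1

Schedule: | T1 0-1 | T2 1-4 | T3 4-7 | T4 7-10 | T2 10-13 | T3 13-16 | T4 16-19 | T5 19-22 | T6 22-25 | T2 25-28 | T3 28-31 | T4 31-34 | T5 34-37 | T6 37-40 | T2 40-41 | T3 41-42 | T4 42-43 | T5 43-46 | T6 46-49 | T5 49-51 | T6 51-54 |
Completion: T1=1  T2=41  T3=42  T4=43  T5=51  T6=54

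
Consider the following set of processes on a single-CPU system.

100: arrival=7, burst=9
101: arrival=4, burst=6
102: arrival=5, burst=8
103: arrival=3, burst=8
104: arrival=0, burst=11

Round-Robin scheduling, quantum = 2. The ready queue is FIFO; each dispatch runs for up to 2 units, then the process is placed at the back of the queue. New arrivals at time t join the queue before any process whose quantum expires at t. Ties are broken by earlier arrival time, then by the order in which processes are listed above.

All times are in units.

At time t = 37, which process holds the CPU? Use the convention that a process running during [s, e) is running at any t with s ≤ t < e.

102

Timeline: | 104 0-4 | 103 4-6 | 101 6-8 | 104 8-10 | 102 10-12 | 103 12-14 | 100 14-16 | 101 16-18 | 104 18-20 | 102 20-22 | 103 22-24 | 100 24-26 | 101 26-28 | 104 28-30 | 102 30-32 | 103 32-34 | 100 34-36 | 104 36-37 | 102 37-39 | 100 39-42 |
Completion: 100=42  101=28  102=39  103=34  104=37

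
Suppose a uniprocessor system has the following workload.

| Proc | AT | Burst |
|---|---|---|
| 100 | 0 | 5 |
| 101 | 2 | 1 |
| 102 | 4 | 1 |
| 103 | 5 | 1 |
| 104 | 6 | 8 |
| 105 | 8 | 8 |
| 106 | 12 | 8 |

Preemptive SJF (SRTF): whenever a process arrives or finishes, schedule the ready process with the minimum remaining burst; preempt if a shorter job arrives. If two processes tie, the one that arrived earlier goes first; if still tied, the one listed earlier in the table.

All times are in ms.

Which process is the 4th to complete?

Schedule: | 100 0-2 | 101 2-3 | 100 3-4 | 102 4-5 | 103 5-6 | 100 6-8 | 104 8-16 | 105 16-24 | 106 24-32 |
Completion: 100=8  101=3  102=5  103=6  104=16  105=24  106=32
Turnaround (C−A): 100=8  101=1  102=1  103=1  104=10  105=16  106=20
Finish order: 101 → 102 → 103 → 100 → 104 → 105 → 106

100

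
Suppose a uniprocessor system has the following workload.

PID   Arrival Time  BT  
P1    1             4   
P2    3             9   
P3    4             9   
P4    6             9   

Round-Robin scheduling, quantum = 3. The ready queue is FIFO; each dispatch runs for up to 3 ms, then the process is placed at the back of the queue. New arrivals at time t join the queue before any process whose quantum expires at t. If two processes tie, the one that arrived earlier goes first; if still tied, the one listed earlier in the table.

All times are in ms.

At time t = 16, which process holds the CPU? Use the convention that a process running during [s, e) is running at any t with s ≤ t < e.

Gantt: | idle 0-1 | P1 1-4 | P2 4-7 | P3 7-10 | P1 10-11 | P4 11-14 | P2 14-17 | P3 17-20 | P4 20-23 | P2 23-26 | P3 26-29 | P4 29-32 |
Completion: P1=11  P2=26  P3=29  P4=32

P2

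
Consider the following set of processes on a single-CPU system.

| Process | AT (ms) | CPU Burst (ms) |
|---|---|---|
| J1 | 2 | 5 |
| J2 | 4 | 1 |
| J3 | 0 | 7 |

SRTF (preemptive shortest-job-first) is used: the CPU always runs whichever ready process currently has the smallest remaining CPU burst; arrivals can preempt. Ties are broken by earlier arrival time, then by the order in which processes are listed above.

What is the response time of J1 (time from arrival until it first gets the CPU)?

Schedule: | J3 0-4 | J2 4-5 | J3 5-8 | J1 8-13 |
Completion: J1=13  J2=5  J3=8
Response(J1) = first start − arrival = 8 − 2 = 6

6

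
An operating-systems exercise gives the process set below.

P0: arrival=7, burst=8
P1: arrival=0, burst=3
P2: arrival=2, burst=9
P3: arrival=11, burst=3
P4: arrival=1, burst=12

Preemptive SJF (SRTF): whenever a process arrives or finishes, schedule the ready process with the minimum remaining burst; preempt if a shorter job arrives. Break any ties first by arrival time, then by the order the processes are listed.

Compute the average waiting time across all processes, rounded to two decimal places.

Gantt: | P1 0-3 | P2 3-12 | P3 12-15 | P0 15-23 | P4 23-35 |
Completion: P0=23  P1=3  P2=12  P3=15  P4=35
Waiting times: P0=8, P1=0, P2=1, P3=1, P4=22
Average waiting = (8+0+1+1+22) / 5 = 32/5 = 6.40

6.40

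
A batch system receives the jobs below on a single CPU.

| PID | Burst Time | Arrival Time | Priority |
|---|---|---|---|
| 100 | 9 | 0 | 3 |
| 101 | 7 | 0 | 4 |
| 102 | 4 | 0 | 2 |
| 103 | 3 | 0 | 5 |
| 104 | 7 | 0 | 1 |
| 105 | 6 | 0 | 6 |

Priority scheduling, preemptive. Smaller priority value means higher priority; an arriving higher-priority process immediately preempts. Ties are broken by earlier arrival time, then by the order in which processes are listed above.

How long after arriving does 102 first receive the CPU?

Gantt: | 104 0-7 | 102 7-11 | 100 11-20 | 101 20-27 | 103 27-30 | 105 30-36 |
Completion: 100=20  101=27  102=11  103=30  104=7  105=36
Turnaround (C−A): 100=20  101=27  102=11  103=30  104=7  105=36
Response(102) = first start − arrival = 7 − 0 = 7

7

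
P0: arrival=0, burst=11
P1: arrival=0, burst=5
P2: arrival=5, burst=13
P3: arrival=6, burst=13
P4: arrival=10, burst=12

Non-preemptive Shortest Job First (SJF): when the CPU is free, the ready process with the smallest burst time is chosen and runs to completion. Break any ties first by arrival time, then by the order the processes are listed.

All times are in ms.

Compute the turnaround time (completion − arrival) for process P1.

5

Schedule: | P1 0-5 | P0 5-16 | P4 16-28 | P2 28-41 | P3 41-54 |
Completion: P0=16  P1=5  P2=41  P3=54  P4=28
Turnaround(P1) = completion − arrival = 5 − 0 = 5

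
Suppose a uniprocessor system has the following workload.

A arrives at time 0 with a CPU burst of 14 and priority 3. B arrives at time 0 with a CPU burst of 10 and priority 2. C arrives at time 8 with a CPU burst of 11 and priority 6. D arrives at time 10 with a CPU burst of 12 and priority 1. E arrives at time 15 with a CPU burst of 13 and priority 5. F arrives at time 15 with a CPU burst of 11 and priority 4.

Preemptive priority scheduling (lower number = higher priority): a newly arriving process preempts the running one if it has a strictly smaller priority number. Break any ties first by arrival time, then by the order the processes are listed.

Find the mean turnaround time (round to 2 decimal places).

Gantt: | B 0-10 | D 10-22 | A 22-36 | F 36-47 | E 47-60 | C 60-71 |
Completion: A=36  B=10  C=71  D=22  E=60  F=47
Turnaround times: A=36, B=10, C=63, D=12, E=45, F=32
Average turnaround = (36+10+63+12+45+32) / 6 = 198/6 = 33.00

33.00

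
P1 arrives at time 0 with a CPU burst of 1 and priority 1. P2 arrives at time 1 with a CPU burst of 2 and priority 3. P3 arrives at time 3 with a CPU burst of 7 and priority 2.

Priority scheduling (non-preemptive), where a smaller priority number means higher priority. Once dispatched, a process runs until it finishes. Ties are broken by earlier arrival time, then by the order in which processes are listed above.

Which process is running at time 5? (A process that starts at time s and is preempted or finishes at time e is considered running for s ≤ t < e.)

Schedule: | P1 0-1 | P2 1-3 | P3 3-10 |
Completion: P1=1  P2=3  P3=10

P3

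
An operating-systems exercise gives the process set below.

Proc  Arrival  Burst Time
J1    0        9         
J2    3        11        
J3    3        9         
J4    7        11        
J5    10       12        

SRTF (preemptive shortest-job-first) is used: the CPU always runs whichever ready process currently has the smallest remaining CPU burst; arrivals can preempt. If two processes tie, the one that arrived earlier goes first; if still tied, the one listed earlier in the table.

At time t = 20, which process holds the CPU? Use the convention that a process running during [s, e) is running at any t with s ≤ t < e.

Timeline: | J1 0-9 | J3 9-18 | J2 18-29 | J4 29-40 | J5 40-52 |
Completion: J1=9  J2=29  J3=18  J4=40  J5=52
Turnaround (C−A): J1=9  J2=26  J3=15  J4=33  J5=42

J2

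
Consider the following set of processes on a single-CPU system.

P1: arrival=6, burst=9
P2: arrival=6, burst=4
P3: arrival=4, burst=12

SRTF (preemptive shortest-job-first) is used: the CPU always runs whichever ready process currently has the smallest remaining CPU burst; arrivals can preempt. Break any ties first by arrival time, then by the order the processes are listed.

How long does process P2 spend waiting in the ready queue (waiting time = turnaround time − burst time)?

Timeline: | idle 0-4 | P3 4-6 | P2 6-10 | P1 10-19 | P3 19-29 |
Completion: P1=19  P2=10  P3=29
Turnaround (C−A): P1=13  P2=4  P3=25
Waiting(P2) = turnaround − burst = 4 − 4 = 0

0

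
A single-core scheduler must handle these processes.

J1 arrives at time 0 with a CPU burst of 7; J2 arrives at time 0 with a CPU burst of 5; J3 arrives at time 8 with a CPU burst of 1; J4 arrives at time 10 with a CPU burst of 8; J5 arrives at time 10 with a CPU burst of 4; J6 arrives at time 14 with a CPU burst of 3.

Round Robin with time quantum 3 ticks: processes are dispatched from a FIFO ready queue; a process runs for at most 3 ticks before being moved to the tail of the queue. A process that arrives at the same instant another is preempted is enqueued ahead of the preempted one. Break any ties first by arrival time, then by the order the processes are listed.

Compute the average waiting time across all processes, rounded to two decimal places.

Schedule: | J1 0-3 | J2 3-6 | J1 6-9 | J2 9-11 | J3 11-12 | J1 12-13 | J4 13-16 | J5 16-19 | J6 19-22 | J4 22-25 | J5 25-26 | J4 26-28 |
Completion: J1=13  J2=11  J3=12  J4=28  J5=26  J6=22
Waiting times: J1=6, J2=6, J3=3, J4=10, J5=12, J6=5
Average waiting = (6+6+3+10+12+5) / 6 = 42/6 = 7.00

7.00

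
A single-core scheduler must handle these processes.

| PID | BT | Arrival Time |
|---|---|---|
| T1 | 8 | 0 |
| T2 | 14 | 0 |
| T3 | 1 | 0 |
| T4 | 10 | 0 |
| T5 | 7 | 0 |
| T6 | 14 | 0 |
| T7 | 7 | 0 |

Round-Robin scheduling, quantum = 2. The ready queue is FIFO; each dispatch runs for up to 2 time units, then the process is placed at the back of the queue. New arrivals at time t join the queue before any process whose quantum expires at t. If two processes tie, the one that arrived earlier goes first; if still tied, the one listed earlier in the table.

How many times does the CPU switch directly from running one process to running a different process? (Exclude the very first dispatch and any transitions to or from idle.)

Timeline: | T1 0-2 | T2 2-4 | T3 4-5 | T4 5-7 | T5 7-9 | T6 9-11 | T7 11-13 | T1 13-15 | T2 15-17 | T4 17-19 | T5 19-21 | T6 21-23 | T7 23-25 | T1 25-27 | T2 27-29 | T4 29-31 | T5 31-33 | T6 33-35 | T7 35-37 | T1 37-39 | T2 39-41 | T4 41-43 | T5 43-44 | T6 44-46 | T7 46-47 | T2 47-49 | T4 49-51 | T6 51-53 | T2 53-55 | T6 55-57 | T2 57-59 | T6 59-61 |
Completion: T1=39  T2=59  T3=5  T4=51  T5=44  T6=61  T7=47

31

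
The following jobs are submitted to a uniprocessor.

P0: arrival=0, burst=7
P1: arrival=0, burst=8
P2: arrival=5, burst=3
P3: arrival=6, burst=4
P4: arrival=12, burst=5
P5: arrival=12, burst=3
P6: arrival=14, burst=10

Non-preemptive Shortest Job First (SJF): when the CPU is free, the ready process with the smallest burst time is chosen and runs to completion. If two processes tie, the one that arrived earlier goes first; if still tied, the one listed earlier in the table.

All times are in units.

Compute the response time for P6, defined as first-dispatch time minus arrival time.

Gantt: | P0 0-7 | P2 7-10 | P3 10-14 | P5 14-17 | P4 17-22 | P1 22-30 | P6 30-40 |
Completion: P0=7  P1=30  P2=10  P3=14  P4=22  P5=17  P6=40
Turnaround (C−A): P0=7  P1=30  P2=5  P3=8  P4=10  P5=5  P6=26
Response(P6) = first start − arrival = 30 − 14 = 16

16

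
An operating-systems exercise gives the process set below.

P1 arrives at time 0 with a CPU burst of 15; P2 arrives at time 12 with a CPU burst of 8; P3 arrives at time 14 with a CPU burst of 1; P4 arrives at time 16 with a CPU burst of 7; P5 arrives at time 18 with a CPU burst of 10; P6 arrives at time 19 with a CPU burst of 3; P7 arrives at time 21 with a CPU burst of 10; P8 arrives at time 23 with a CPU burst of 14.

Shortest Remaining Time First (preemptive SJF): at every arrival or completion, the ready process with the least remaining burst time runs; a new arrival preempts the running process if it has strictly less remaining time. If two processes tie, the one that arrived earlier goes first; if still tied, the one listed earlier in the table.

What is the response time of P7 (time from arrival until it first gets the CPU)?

Timeline: | P1 0-15 | P3 15-16 | P4 16-19 | P6 19-22 | P4 22-26 | P2 26-34 | P5 34-44 | P7 44-54 | P8 54-68 |
Completion: P1=15  P2=34  P3=16  P4=26  P5=44  P6=22  P7=54  P8=68
Response(P7) = first start − arrival = 44 − 21 = 23

23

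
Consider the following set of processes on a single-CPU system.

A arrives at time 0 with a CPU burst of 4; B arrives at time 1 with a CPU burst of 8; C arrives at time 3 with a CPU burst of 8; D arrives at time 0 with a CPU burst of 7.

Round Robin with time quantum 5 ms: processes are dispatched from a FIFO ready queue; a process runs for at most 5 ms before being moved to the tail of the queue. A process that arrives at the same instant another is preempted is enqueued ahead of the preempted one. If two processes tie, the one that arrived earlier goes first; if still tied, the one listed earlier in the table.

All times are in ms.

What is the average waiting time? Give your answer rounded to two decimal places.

11.25

Schedule: | A 0-4 | D 4-9 | B 9-14 | C 14-19 | D 19-21 | B 21-24 | C 24-27 |
Completion: A=4  B=24  C=27  D=21
Waiting times: A=0, B=15, C=16, D=14
Average waiting = (0+15+16+14) / 4 = 45/4 = 11.25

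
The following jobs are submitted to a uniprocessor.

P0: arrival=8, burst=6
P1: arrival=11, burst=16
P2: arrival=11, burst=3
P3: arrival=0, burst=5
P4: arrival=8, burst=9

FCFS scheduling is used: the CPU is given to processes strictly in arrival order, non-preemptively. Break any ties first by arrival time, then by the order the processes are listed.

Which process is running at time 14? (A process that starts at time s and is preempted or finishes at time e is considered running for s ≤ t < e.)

P4

Timeline: | P3 0-5 | idle 5-8 | P0 8-14 | P4 14-23 | P1 23-39 | P2 39-42 |
Completion: P0=14  P1=39  P2=42  P3=5  P4=23
Turnaround (C−A): P0=6  P1=28  P2=31  P3=5  P4=15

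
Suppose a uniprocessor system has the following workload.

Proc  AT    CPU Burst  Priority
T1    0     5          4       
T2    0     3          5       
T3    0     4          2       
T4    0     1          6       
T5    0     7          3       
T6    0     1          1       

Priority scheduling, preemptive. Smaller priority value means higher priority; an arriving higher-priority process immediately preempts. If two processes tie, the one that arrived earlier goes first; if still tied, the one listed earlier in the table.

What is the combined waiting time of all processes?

Timeline: | T6 0-1 | T3 1-5 | T5 5-12 | T1 12-17 | T2 17-20 | T4 20-21 |
Completion: T1=17  T2=20  T3=5  T4=21  T5=12  T6=1
Waiting = turnaround − burst: T1=12, T2=17, T3=1, T4=20, T5=5, T6=0
Total waiting = 12 + 17 + 1 + 20 + 5 + 0 = 55

55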